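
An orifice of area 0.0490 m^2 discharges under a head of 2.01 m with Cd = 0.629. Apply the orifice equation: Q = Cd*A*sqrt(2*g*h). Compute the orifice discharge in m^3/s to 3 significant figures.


Q = 0.629 * 0.0490 * sqrt(2*9.81*2.01) = 0.194 m^3/s
Therefore the orifice discharge = 0.194 m^3/s.


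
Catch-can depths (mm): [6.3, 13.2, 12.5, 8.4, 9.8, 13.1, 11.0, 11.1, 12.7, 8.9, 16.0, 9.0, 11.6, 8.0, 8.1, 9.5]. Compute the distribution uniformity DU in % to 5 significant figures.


Approach: apply the low-quarter distribution uniformity, DU = (mean of lowest quarter of readings / overall mean)*100.
sorted lowest 4 of 16: [6.3, 8.0, 8.1, 8.4] -> mean = 7.700000 mm
overall mean = 10.57500 mm
DU = (7.700000/10.57500)*100 = 72.813 %
Therefore the distribution uniformity DU = 72.813 %.


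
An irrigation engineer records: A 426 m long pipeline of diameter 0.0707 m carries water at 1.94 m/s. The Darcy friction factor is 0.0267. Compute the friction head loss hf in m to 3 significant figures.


Approach: apply the Darcy-Weisbach equation, hf = f*(L/D)*(v^2/(2g)).
hf = 0.0267 * (426/0.0707) * (1.94^2 / (2*9.81))
hf = 30.9 m
Therefore the friction head loss hf = 30.9 m.


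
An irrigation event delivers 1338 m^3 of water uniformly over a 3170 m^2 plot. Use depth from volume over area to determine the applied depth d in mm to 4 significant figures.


Approach: apply depth from volume over area, d = (V/A)*1000.
d = (1338 / 3170) * 1000 = 422.1 mm
Therefore the applied depth d = 422.1 mm.


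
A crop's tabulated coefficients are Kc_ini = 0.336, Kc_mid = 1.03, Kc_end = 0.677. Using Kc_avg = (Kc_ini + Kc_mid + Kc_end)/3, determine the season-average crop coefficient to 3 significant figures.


Kc_avg = (0.336 + 1.03 + 0.677)/3 = 0.681
Therefore the season-average crop coefficient = 0.681.


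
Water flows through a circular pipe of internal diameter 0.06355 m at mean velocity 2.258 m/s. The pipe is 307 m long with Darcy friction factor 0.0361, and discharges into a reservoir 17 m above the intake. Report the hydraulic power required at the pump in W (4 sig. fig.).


Approach: apply continuity + Darcy-Weisbach + hydraulic power, Q = A*v; hf = f*(L/D)*(v^2/(2g)); H = static + hf; P = rho*g*Q*H.
Step 1 — flow rate (continuity, Q = A*v):
  A = pi*(0.06355/2)^2 = 0.00317191 m^2
  Q = 0.00317191 * 2.258 = 0.00716218 m^3/s
Step 2 — friction head loss (Darcy-Weisbach):
  hf = 0.0361 * (307/0.06355) * (2.258^2 / (2*9.81))
  hf = 45.3189 m
Step 3 — total head: H = 17 + 45.3189 = 62.3189 m
Step 4 — hydraulic power (P = rho*g*Q*H):
  P = 1000 * 9.81 * 0.00716218 * 62.3189 = 4379 W
Therefore the hydraulic power required at the pump = 4379 W.


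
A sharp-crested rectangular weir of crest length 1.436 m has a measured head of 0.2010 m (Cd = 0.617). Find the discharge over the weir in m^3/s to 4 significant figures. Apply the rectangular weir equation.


Approach: apply the rectangular weir equation, Q = (2/3)*Cd*L*sqrt(2g)*H^1.5.
Q = (2/3)*0.617*1.436*sqrt(2*9.81)*0.2010^1.5 = 0.2358 m^3/s
Therefore the discharge over the weir = 0.2358 m^3/s.


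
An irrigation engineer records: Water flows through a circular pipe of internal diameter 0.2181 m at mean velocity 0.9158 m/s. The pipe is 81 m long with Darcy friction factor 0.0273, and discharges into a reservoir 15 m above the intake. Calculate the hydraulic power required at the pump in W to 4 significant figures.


Approach: apply continuity + Darcy-Weisbach + hydraulic power, Q = A*v; hf = f*(L/D)*(v^2/(2g)); H = static + hf; P = rho*g*Q*H.
Step 1 — flow rate (continuity, Q = A*v):
  A = pi*(0.2181/2)^2 = 0.0373595 m^2
  Q = 0.0373595 * 0.9158 = 0.0342138 m^3/s
Step 2 — friction head loss (Darcy-Weisbach):
  hf = 0.0273 * (81/0.2181) * (0.9158^2 / (2*9.81))
  hf = 0.433405 m
Step 3 — total head: H = 15 + 0.433405 = 15.4334 m
Step 4 — hydraulic power (P = rho*g*Q*H):
  P = 1000 * 9.81 * 0.0342138 * 15.4334 = 5180 W
Therefore the hydraulic power required at the pump = 5180 W.


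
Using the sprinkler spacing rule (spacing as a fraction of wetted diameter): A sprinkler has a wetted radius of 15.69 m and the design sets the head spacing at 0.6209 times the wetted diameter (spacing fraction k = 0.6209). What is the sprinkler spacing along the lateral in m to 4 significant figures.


Approach: apply the sprinkler spacing rule (spacing as a fraction of wetted diameter), S = k*(2*R).
S = 0.6209 * (2 * 15.69) = 19.48 m
Therefore the sprinkler spacing along the lateral = 19.48 m.


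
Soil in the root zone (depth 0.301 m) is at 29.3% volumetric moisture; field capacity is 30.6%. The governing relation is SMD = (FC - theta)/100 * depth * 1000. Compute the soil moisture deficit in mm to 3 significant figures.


SMD = (30.6 - 29.3)/100 * 0.301 * 1000 = 3.91 mm
Therefore the soil moisture deficit = 3.91 mm.


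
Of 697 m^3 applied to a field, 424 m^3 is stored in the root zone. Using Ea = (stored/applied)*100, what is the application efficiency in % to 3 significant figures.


Ea = (424/697)*100 = 60.8 %
Therefore the application efficiency = 60.8 %.


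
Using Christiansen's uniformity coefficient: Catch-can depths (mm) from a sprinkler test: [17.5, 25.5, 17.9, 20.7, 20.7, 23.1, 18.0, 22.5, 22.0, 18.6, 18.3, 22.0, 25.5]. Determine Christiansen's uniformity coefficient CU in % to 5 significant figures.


Approach: apply Christiansen's uniformity coefficient, CU = (1 - mean_abs_deviation/mean)*100.
mean = 20.94615 mm
mean |d_i - mean| = 2.295858 mm
CU = (1 - 2.295858/20.94615)*100 = 89.039 %
Therefore Christiansen's uniformity coefficient CU = 89.039 %.


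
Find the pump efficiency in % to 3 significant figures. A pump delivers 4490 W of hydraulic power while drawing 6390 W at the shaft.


Approach: apply the efficiency ratio, eta = (P_out/P_in)*100.
eta = (4490 / 6390) * 100 = 70.3 %
Therefore the pump efficiency = 70.3 %.


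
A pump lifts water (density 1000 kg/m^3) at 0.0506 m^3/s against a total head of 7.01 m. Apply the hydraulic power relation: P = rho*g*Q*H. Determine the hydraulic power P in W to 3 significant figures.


P = 1000 * 9.81 * 0.0506 * 7.01 = 3480 W
Therefore the hydraulic power P = 3480 W.


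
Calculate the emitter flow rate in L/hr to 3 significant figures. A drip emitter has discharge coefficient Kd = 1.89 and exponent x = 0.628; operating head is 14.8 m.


Approach: apply the emitter characteristic equation, q = Kd * h^x.
q = 1.89 * 14.8^0.628 = 10.3 L/hr
Therefore the emitter flow rate = 10.3 L/hr.


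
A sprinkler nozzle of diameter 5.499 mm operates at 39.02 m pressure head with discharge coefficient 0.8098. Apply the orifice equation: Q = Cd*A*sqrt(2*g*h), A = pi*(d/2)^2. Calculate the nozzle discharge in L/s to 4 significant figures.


A = pi*(5.499e-3/2)^2 = 2.37497e-05 m^2
Q = 0.8098 * 2.37497e-05 * sqrt(2*9.81*39.02) * 1000 = 0.5321 L/s
Therefore the nozzle discharge = 0.5321 L/s.


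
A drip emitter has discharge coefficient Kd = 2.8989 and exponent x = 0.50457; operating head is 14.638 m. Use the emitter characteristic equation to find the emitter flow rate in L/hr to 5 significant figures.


Approach: apply the emitter characteristic equation, q = Kd * h^x.
q = 2.8989 * 14.638^0.50457 = 11.228 L/hr
Therefore the emitter flow rate = 11.228 L/hr.


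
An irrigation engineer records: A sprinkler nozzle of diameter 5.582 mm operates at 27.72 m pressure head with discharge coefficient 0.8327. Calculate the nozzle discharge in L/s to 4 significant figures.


Approach: apply the orifice equation, Q = Cd*A*sqrt(2*g*h), A = pi*(d/2)^2.
A = pi*(5.582e-3/2)^2 = 2.44720e-05 m^2
Q = 0.8327 * 2.44720e-05 * sqrt(2*9.81*27.72) * 1000 = 0.4752 L/s
Therefore the nozzle discharge = 0.4752 L/s.


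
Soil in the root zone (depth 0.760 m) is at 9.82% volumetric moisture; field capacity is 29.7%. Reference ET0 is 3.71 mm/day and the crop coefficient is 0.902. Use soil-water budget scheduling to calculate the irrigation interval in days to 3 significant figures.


Approach: apply soil-water budget scheduling, SMD = (FC-theta)/100*depth*1000; ETc = ET0*Kc; interval = SMD/ETc.
Step 1 — soil moisture deficit:
  SMD = (29.7 - 9.82)/100 * 0.760 * 1000 = 151.09 mm
Step 2 — daily crop ET (ETc = ET0*Kc):
  ETc = 3.71 * 0.902 = 3.3464 mm/day
Step 3 — irrigation interval (SMD/ETc):
  interval = 151.09 / 3.3464 = 45.1 days
Therefore the irrigation interval = 45.1 days.


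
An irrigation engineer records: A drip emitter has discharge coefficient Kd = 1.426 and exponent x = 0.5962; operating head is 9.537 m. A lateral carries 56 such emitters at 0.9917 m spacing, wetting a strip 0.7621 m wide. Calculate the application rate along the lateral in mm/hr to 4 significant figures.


Approach: apply the emitter equation with a lateral mass balance, q = Kd*h^x; Q = n*q; rate = Q/(n*spacing*width).
Step 1 — single emitter flow (q = Kd*h^x):
  q = 1.426 * 9.537^0.5962 = 5.47072 L/hr
Step 2 — total lateral flow: Q = 56 * 5.47072 = 306.361 L/hr
Step 3 — wetted area: A = 56 * 0.9917 * 0.7621 = 42.3234 m^2
Step 4 — application rate: Q/A = 306.361/42.3234 = 7.239 mm/hr
Therefore the application rate along the lateral = 7.239 mm/hr.


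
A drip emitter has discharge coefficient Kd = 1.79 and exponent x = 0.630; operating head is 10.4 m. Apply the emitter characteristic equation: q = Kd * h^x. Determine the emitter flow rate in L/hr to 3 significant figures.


q = 1.79 * 10.4^0.630 = 7.83 L/hr
Therefore the emitter flow rate = 7.83 L/hr.


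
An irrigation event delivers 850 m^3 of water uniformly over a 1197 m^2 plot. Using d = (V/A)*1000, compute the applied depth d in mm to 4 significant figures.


d = (850 / 1197) * 1000 = 710.1 mm
Therefore the applied depth d = 710.1 mm.


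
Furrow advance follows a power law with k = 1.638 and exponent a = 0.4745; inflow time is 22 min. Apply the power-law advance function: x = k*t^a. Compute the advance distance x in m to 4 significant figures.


x = 1.638 * 22^0.4745 = 7.101 m
Therefore the advance distance x = 7.101 m.


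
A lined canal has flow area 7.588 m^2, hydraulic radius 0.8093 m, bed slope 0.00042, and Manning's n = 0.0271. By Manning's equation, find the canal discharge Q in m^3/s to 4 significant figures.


Approach: apply Manning's equation, Q = (1/n)*A*R^(2/3)*S^(1/2).
Q = (1/0.0271) * 7.588 * 0.8093^(2/3) * 0.00042^(1/2) = 4.983 m^3/s
Therefore the canal discharge Q = 4.983 m^3/s.


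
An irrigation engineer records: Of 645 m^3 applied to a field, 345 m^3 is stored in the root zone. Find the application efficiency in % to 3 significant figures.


Approach: apply the application efficiency ratio, Ea = (stored/applied)*100.
Ea = (345/645)*100 = 53.5 %
Therefore the application efficiency = 53.5 %.


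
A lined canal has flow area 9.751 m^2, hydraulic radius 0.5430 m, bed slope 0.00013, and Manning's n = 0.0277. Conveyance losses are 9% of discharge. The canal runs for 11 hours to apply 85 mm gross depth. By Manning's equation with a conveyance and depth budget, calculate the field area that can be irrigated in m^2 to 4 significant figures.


Approach: apply Manning's equation with a conveyance and depth budget, Q = (1/n)*A*R^(2/3)*S^(1/2); Q_field = Q*(1-loss); Area = Q_field*t/(d/1000).
Step 1 — canal discharge (Manning's equation):
  Q = (1/0.0277) * 9.751 * 0.5430^(2/3) * 0.00013^(1/2) = 2.67141 m^3/s
Step 2 — delivered flow: Q_field = 2.67141*(1 - 9/100) = 2.43099 m^3/s
Step 3 — volume delivered: V = 2.43099 * 11*3600 = 96267.0 m^3
Step 4 — area served: A = V / (depth/1000) = 96267.0 / 0.085 = 1133000 m^2
Therefore the field area that can be irrigated = 1133000 m^2.


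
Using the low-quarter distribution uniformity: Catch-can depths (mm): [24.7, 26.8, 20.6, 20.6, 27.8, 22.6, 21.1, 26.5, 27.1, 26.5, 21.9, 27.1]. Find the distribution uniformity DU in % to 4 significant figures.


Approach: apply the low-quarter distribution uniformity, DU = (mean of lowest quarter of readings / overall mean)*100.
sorted lowest 3 of 12: [20.6, 20.6, 21.1] -> mean = 20.7667 mm
overall mean = 24.4417 mm
DU = (20.7667/24.4417)*100 = 84.96 %
Therefore the distribution uniformity DU = 84.96 %.


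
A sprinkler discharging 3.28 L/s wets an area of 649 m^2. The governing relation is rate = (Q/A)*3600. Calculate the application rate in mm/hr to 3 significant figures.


rate = (3.28 / 649) * 3600 = 18.2 mm/hr
Therefore the application rate = 18.2 mm/hr.


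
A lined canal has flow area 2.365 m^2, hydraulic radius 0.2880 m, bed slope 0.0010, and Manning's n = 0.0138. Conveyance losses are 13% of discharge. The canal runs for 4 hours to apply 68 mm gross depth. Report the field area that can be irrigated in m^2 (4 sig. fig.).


Approach: apply Manning's equation with a conveyance and depth budget, Q = (1/n)*A*R^(2/3)*S^(1/2); Q_field = Q*(1-loss); Area = Q_field*t/(d/1000).
Step 1 — canal discharge (Manning's equation):
  Q = (1/0.0138) * 2.365 * 0.2880^(2/3) * 0.0010^(1/2) = 2.36345 m^3/s
Step 2 — delivered flow: Q_field = 2.36345*(1 - 13/100) = 2.05620 m^3/s
Step 3 — volume delivered: V = 2.05620 * 4*3600 = 29609.3 m^3
Step 4 — area served: A = V / (depth/1000) = 29609.3 / 0.068 = 435400 m^2
Therefore the field area that can be irrigated = 435400 m^2.


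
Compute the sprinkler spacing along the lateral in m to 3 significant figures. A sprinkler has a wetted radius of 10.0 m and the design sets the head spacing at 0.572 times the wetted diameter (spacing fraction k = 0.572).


Approach: apply the sprinkler spacing rule (spacing as a fraction of wetted diameter), S = k*(2*R).
S = 0.572 * (2 * 10.0) = 11.4 m
Therefore the sprinkler spacing along the lateral = 11.4 m.


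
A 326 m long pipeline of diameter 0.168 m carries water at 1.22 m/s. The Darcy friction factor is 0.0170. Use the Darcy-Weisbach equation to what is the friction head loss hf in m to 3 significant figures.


Approach: apply the Darcy-Weisbach equation, hf = f*(L/D)*(v^2/(2g)).
hf = 0.0170 * (326/0.168) * (1.22^2 / (2*9.81))
hf = 2.50 m
Therefore the friction head loss hf = 2.50 m.


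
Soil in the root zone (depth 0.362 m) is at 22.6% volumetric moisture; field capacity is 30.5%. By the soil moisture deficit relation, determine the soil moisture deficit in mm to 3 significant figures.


Approach: apply the soil moisture deficit relation, SMD = (FC - theta)/100 * depth * 1000.
SMD = (30.5 - 22.6)/100 * 0.362 * 1000 = 28.6 mm
Therefore the soil moisture deficit = 28.6 mm.


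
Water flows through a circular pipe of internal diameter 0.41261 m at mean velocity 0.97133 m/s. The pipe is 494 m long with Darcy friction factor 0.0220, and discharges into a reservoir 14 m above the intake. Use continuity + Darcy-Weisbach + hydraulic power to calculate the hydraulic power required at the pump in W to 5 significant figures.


Approach: apply continuity + Darcy-Weisbach + hydraulic power, Q = A*v; hf = f*(L/D)*(v^2/(2g)); H = static + hf; P = rho*g*Q*H.
Step 1 — flow rate (continuity, Q = A*v):
  A = pi*(0.41261/2)^2 = 0.1337117 m^2
  Q = 0.1337117 * 0.97133 = 0.1298782 m^3/s
Step 2 — friction head loss (Darcy-Weisbach):
  hf = 0.0220 * (494/0.41261) * (0.97133^2 / (2*9.81))
  hf = 1.266615 m
Step 3 — total head: H = 14 + 1.266615 = 15.26661 m
Step 4 — hydraulic power (P = rho*g*Q*H):
  P = 1000 * 9.81 * 0.1298782 * 15.26661 = 19451 W
Therefore the hydraulic power required at the pump = 19451 W.


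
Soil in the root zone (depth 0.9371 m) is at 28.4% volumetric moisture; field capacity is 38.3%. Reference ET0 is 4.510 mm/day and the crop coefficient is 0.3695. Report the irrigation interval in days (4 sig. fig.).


Approach: apply soil-water budget scheduling, SMD = (FC-theta)/100*depth*1000; ETc = ET0*Kc; interval = SMD/ETc.
Step 1 — soil moisture deficit:
  SMD = (38.3 - 28.4)/100 * 0.9371 * 1000 = 92.7729 mm
Step 2 — daily crop ET (ETc = ET0*Kc):
  ETc = 4.510 * 0.3695 = 1.66644 mm/day
Step 3 — irrigation interval (SMD/ETc):
  interval = 92.7729 / 1.66644 = 55.67 days
Therefore the irrigation interval = 55.67 days.


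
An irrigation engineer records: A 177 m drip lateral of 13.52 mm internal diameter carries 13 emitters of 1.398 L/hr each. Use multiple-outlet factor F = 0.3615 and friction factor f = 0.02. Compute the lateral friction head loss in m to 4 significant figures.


Approach: apply Darcy-Weisbach with the multiple-outlet F-factor, Q = n*q/(3600*1000) m^3/s; v = Q/A; hf = F*f*(L/D)*(v^2/(2g)).
Q = 13*1.398/(3600*1000) = 5.04833e-06 m^3/s
A = pi*(13.52e-3/2)^2 = 1.43563e-04 m^2, so v = Q/A = 0.0351645 m/s
hf = 0.3615*0.02*(177/0.01352)*(0.0351645^2/(2*9.81)) = 0.005965 m
Therefore the lateral friction head loss = 0.005965 m.


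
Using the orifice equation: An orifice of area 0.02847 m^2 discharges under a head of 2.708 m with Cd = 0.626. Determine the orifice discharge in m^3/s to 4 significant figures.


Approach: apply the orifice equation, Q = Cd*A*sqrt(2*g*h).
Q = 0.626 * 0.02847 * sqrt(2*9.81*2.708) = 0.1299 m^3/s
Therefore the orifice discharge = 0.1299 m^3/s.


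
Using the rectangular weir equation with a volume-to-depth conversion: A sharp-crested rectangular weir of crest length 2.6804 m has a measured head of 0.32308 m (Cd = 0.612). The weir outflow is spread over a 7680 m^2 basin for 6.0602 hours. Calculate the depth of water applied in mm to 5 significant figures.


Approach: apply the rectangular weir equation with a volume-to-depth conversion, Q = (2/3)*Cd*L*sqrt(2g)*H^1.5; d = Q*t/A * 1000.
Step 1 — weir discharge:
  Q = (2/3)*0.612*2.6804*sqrt(2*9.81)*0.32308^1.5 = 0.8895582 m^3/s
Step 2 — volume: V = 0.8895582 * 6.0602*3600 = 19407.24 m^3
Step 3 — depth: d = V/A * 1000 = 19407.24/7680 * 1000 = 2527.0 mm
Therefore the depth of water applied = 2527.0 mm.


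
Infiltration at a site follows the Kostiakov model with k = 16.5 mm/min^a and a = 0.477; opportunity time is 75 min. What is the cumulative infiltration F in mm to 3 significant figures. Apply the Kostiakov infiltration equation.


Approach: apply the Kostiakov infiltration equation, F = k*t^a.
F = 16.5 * 75^0.477 = 129 mm
Therefore the cumulative infiltration F = 129 mm.


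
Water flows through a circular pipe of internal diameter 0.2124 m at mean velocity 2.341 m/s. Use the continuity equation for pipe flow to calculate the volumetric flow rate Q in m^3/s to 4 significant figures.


Approach: apply the continuity equation for pipe flow, Q = A * v with A = pi*(D/2)^2.
A = pi*(0.2124/2)^2 = 0.0354323 m^2
Q = 0.0354323 * 2.341 = 0.08295 m^3/s
Therefore the volumetric flow rate Q = 0.08295 m^3/s.


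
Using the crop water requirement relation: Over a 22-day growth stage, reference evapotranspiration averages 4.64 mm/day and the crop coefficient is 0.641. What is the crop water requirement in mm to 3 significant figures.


Approach: apply the crop water requirement relation, CWR = ET0 * Kc * days.
CWR = 4.64 * 0.641 * 22 = 65.4 mm
Therefore the crop water requirement = 65.4 mm.


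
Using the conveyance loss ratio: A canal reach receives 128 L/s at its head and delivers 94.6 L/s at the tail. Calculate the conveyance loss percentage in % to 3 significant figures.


Approach: apply the conveyance loss ratio, loss% = ((Q_head - Q_tail)/Q_head)*100.
loss = ((128 - 94.6)/128)*100 = 26.1 %
Therefore the conveyance loss percentage = 26.1 %.


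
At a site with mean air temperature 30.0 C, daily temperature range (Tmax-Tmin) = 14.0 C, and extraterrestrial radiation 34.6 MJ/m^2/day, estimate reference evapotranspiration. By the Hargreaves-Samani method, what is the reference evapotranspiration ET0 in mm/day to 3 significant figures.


Approach: apply the Hargreaves-Samani method, ET0 = 0.0023*(Tmean+17.8)*sqrt(Tmax-Tmin)*0.408*Ra.
ET0 = 0.0023*(30.0+17.8)*sqrt(14.0)*0.408*34.6 = 5.81 mm/day
Therefore the reference evapotranspiration ET0 = 5.81 mm/day.


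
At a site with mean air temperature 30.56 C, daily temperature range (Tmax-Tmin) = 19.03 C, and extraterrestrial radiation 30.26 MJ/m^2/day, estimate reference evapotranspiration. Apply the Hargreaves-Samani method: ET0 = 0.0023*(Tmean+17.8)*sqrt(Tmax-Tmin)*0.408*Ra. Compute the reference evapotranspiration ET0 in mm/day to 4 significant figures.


ET0 = 0.0023*(30.56+17.8)*sqrt(19.03)*0.408*30.26 = 5.990 mm/day
Therefore the reference evapotranspiration ET0 = 5.990 mm/day.


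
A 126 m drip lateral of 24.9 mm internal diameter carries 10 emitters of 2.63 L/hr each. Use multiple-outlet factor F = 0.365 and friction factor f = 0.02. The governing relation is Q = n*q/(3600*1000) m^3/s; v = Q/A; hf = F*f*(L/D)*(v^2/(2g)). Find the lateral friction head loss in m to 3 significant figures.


Q = 10*2.63/(3600*1000) = 7.3056e-06 m^3/s
A = pi*(24.9e-3/2)^2 = 4.8695e-04 m^2, so v = Q/A = 0.015003 m/s
hf = 0.365*0.02*(126/0.0249)*(0.015003^2/(2*9.81)) = 0.000424 m
Therefore the lateral friction head loss = 0.000424 m.


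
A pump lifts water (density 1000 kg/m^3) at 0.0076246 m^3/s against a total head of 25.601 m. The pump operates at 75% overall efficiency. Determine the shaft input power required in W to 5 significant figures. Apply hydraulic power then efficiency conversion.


Approach: apply hydraulic power then efficiency conversion, P = rho*g*Q*H; P_in = P/eta.
Step 1 — hydraulic power (P = rho*g*Q*H):
  P = 1000 * 9.81 * 0.0076246 * 25.601 = 1914.886 W
Step 2 — input power: P_in = P/eta = 1914.886 / 0.75 = 2553.2 W
Therefore the shaft input power required = 2553.2 W.


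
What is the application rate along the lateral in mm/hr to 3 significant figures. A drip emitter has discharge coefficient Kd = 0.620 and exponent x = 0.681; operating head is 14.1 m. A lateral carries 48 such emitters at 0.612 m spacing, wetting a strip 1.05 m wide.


Approach: apply the emitter equation with a lateral mass balance, q = Kd*h^x; Q = n*q; rate = Q/(n*spacing*width).
Step 1 — single emitter flow (q = Kd*h^x):
  q = 0.620 * 14.1^0.681 = 3.7585 L/hr
Step 2 — total lateral flow: Q = 48 * 3.7585 = 180.41 L/hr
Step 3 — wetted area: A = 48 * 0.612 * 1.05 = 30.845 m^2
Step 4 — application rate: Q/A = 180.41/30.845 = 5.85 mm/hr
Therefore the application rate along the lateral = 5.85 mm/hr.


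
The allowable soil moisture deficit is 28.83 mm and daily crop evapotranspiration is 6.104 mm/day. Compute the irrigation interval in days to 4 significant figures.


Approach: apply the irrigation interval relation, interval = SMD / ETc.
interval = 28.83 / 6.104 = 4.723 days
Therefore the irrigation interval = 4.723 days.


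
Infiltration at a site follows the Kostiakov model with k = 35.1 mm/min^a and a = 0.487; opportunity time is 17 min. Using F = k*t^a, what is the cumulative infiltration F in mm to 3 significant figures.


F = 35.1 * 17^0.487 = 139 mm
Therefore the cumulative infiltration F = 139 mm.


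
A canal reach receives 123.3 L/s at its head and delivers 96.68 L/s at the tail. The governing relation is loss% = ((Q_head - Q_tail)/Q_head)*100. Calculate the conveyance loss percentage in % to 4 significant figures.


loss = ((123.3 - 96.68)/123.3)*100 = 21.59 %
Therefore the conveyance loss percentage = 21.59 %.


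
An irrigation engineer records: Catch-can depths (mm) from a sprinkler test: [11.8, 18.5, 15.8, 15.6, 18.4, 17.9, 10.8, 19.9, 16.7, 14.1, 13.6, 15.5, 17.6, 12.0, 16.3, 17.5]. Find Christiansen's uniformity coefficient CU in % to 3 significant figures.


Approach: apply Christiansen's uniformity coefficient, CU = (1 - mean_abs_deviation/mean)*100.
mean = 15.750 mm
mean |d_i - mean| = 2.1062 mm
CU = (1 - 2.1062/15.750)*100 = 86.6 %
Therefore Christiansen's uniformity coefficient CU = 86.6 %.


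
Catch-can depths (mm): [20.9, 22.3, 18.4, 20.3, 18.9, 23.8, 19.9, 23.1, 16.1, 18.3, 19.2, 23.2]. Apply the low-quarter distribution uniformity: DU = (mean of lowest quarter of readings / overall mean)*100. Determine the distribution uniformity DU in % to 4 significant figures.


sorted lowest 3 of 12: [16.1, 18.3, 18.4] -> mean = 17.6000 mm
overall mean = 20.3667 mm
DU = (17.6000/20.3667)*100 = 86.42 %
Therefore the distribution uniformity DU = 86.42 %.


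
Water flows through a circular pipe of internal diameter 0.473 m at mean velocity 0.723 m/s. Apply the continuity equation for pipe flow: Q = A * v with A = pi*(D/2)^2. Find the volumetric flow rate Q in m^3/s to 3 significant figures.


A = pi*(0.473/2)^2 = 0.17572 m^2
Q = 0.17572 * 0.723 = 0.127 m^3/s
Therefore the volumetric flow rate Q = 0.127 m^3/s.


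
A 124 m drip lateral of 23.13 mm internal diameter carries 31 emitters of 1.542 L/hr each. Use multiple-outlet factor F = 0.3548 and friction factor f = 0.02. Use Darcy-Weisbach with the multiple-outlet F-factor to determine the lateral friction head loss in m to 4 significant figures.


Approach: apply Darcy-Weisbach with the multiple-outlet F-factor, Q = n*q/(3600*1000) m^3/s; v = Q/A; hf = F*f*(L/D)*(v^2/(2g)).
Q = 31*1.542/(3600*1000) = 1.32783e-05 m^3/s
A = pi*(23.13e-3/2)^2 = 4.20186e-04 m^2, so v = Q/A = 0.0316011 m/s
hf = 0.3548*0.02*(124/0.02313)*(0.0316011^2/(2*9.81)) = 0.001936 m
Therefore the lateral friction head loss = 0.001936 m.


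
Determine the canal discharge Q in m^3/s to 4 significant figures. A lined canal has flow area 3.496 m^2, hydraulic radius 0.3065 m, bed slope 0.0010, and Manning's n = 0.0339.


Approach: apply Manning's equation, Q = (1/n)*A*R^(2/3)*S^(1/2).
Q = (1/0.0339) * 3.496 * 0.3065^(2/3) * 0.0010^(1/2) = 1.482 m^3/s
Therefore the canal discharge Q = 1.482 m^3/s.


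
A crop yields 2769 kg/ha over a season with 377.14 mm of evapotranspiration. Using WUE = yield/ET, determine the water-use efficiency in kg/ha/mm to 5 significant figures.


WUE = 2769 / 377.14 = 7.3421 kg/ha/mm
Therefore the water-use efficiency = 7.3421 kg/ha/mm.


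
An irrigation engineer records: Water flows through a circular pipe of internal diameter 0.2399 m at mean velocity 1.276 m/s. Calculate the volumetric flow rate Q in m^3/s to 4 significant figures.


Approach: apply the continuity equation for pipe flow, Q = A * v with A = pi*(D/2)^2.
A = pi*(0.2399/2)^2 = 0.0452012 m^2
Q = 0.0452012 * 1.276 = 0.05768 m^3/s
Therefore the volumetric flow rate Q = 0.05768 m^3/s.


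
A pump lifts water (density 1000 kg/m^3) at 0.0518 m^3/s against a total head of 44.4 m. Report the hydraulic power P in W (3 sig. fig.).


Approach: apply the hydraulic power relation, P = rho*g*Q*H.
P = 1000 * 9.81 * 0.0518 * 44.4 = 22600 W
Therefore the hydraulic power P = 22600 W.


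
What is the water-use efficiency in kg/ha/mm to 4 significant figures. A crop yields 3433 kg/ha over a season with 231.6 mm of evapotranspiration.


Approach: apply the water-use efficiency ratio, WUE = yield/ET.
WUE = 3433 / 231.6 = 14.82 kg/ha/mm
Therefore the water-use efficiency = 14.82 kg/ha/mm.


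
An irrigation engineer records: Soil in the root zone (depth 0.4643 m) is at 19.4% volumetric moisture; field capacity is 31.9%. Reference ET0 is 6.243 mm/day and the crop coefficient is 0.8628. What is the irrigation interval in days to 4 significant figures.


Approach: apply soil-water budget scheduling, SMD = (FC-theta)/100*depth*1000; ETc = ET0*Kc; interval = SMD/ETc.
Step 1 — soil moisture deficit:
  SMD = (31.9 - 19.4)/100 * 0.4643 * 1000 = 58.0375 mm
Step 2 — daily crop ET (ETc = ET0*Kc):
  ETc = 6.243 * 0.8628 = 5.38646 mm/day
Step 3 — irrigation interval (SMD/ETc):
  interval = 58.0375 / 5.38646 = 10.77 days
Therefore the irrigation interval = 10.77 days.


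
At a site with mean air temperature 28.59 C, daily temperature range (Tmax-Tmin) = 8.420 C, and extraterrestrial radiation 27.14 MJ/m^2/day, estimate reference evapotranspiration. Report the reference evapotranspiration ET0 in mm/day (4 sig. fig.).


Approach: apply the Hargreaves-Samani method, ET0 = 0.0023*(Tmean+17.8)*sqrt(Tmax-Tmin)*0.408*Ra.
ET0 = 0.0023*(28.59+17.8)*sqrt(8.420)*0.408*27.14 = 3.428 mm/day
Therefore the reference evapotranspiration ET0 = 3.428 mm/day.


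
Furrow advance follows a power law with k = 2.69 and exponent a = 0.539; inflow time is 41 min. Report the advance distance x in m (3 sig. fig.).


Approach: apply the power-law advance function, x = k*t^a.
x = 2.69 * 41^0.539 = 19.9 m
Therefore the advance distance x = 19.9 m.


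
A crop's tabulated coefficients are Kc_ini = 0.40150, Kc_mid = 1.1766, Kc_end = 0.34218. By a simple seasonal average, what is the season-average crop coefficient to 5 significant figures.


Approach: apply a simple seasonal average, Kc_avg = (Kc_ini + Kc_mid + Kc_end)/3.
Kc_avg = (0.40150 + 1.1766 + 0.34218)/3 = 0.64009
Therefore the season-average crop coefficient = 0.64009.


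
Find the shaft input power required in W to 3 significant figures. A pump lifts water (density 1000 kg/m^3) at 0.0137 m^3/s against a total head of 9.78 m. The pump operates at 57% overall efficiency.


Approach: apply hydraulic power then efficiency conversion, P = rho*g*Q*H; P_in = P/eta.
Step 1 — hydraulic power (P = rho*g*Q*H):
  P = 1000 * 9.81 * 0.0137 * 9.78 = 1314.4 W
Step 2 — input power: P_in = P/eta = 1314.4 / 0.57 = 2310 W
Therefore the shaft input power required = 2310 W.


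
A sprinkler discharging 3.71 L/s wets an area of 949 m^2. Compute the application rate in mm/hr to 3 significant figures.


Approach: apply the application rate relation, rate = (Q/A)*3600.
rate = (3.71 / 949) * 3600 = 14.1 mm/hr
Therefore the application rate = 14.1 mm/hr.


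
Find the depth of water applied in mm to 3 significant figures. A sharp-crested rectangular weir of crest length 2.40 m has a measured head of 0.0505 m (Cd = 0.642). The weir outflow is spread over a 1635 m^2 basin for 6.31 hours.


Approach: apply the rectangular weir equation with a volume-to-depth conversion, Q = (2/3)*Cd*L*sqrt(2g)*H^1.5; d = Q*t/A * 1000.
Step 1 — weir discharge:
  Q = (2/3)*0.642*2.40*sqrt(2*9.81)*0.0505^1.5 = 0.051635 m^3/s
Step 2 — volume: V = 0.051635 * 6.31*3600 = 1172.9 m^3
Step 3 — depth: d = V/A * 1000 = 1172.9/1635 * 1000 = 717 mm
Therefore the depth of water applied = 717 mm.


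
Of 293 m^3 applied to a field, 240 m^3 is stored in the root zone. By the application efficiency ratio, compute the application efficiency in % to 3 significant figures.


Approach: apply the application efficiency ratio, Ea = (stored/applied)*100.
Ea = (240/293)*100 = 81.9 %
Therefore the application efficiency = 81.9 %.


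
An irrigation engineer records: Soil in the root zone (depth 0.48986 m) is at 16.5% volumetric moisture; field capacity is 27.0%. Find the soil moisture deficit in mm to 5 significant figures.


Approach: apply the soil moisture deficit relation, SMD = (FC - theta)/100 * depth * 1000.
SMD = (27.0 - 16.5)/100 * 0.48986 * 1000 = 51.435 mm
Therefore the soil moisture deficit = 51.435 mm.


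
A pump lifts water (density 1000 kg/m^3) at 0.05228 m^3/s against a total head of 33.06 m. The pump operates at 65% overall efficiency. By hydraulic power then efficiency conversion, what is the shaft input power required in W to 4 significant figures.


Approach: apply hydraulic power then efficiency conversion, P = rho*g*Q*H; P_in = P/eta.
Step 1 — hydraulic power (P = rho*g*Q*H):
  P = 1000 * 9.81 * 0.05228 * 33.06 = 16955.4 W
Step 2 — input power: P_in = P/eta = 16955.4 / 0.65 = 26090 W
Therefore the shaft input power required = 26090 W.


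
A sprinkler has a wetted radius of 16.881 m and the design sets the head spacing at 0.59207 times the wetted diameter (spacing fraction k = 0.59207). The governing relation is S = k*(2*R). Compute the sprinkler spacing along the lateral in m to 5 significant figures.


S = 0.59207 * (2 * 16.881) = 19.989 m
Therefore the sprinkler spacing along the lateral = 19.989 m.


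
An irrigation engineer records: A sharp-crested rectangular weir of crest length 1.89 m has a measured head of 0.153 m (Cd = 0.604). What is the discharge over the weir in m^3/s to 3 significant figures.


Approach: apply the rectangular weir equation, Q = (2/3)*Cd*L*sqrt(2g)*H^1.5.
Q = (2/3)*0.604*1.89*sqrt(2*9.81)*0.153^1.5 = 0.202 m^3/s
Therefore the discharge over the weir = 0.202 m^3/s.


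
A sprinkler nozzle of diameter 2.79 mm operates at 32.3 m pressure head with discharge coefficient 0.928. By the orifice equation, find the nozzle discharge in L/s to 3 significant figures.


Approach: apply the orifice equation, Q = Cd*A*sqrt(2*g*h), A = pi*(d/2)^2.
A = pi*(2.79e-3/2)^2 = 6.1136e-06 m^2
Q = 0.928 * 6.1136e-06 * sqrt(2*9.81*32.3) * 1000 = 0.143 L/s
Therefore the nozzle discharge = 0.143 L/s.


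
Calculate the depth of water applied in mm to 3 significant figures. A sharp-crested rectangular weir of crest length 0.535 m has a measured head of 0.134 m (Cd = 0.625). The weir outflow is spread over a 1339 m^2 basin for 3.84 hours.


Approach: apply the rectangular weir equation with a volume-to-depth conversion, Q = (2/3)*Cd*L*sqrt(2g)*H^1.5; d = Q*t/A * 1000.
Step 1 — weir discharge:
  Q = (2/3)*0.625*0.535*sqrt(2*9.81)*0.134^1.5 = 0.048434 m^3/s
Step 2 — volume: V = 0.048434 * 3.84*3600 = 669.55 m^3
Step 3 — depth: d = V/A * 1000 = 669.55/1339 * 1000 = 500 mm
Therefore the depth of water applied = 500 mm.


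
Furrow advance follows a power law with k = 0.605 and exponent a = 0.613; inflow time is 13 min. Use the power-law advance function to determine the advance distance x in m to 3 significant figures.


Approach: apply the power-law advance function, x = k*t^a.
x = 0.605 * 13^0.613 = 2.91 m
Therefore the advance distance x = 2.91 m.


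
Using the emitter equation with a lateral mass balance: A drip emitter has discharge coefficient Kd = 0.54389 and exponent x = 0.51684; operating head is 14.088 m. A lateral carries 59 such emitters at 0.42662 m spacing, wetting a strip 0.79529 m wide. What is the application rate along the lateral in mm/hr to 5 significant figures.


Approach: apply the emitter equation with a lateral mass balance, q = Kd*h^x; Q = n*q; rate = Q/(n*spacing*width).
Step 1 — single emitter flow (q = Kd*h^x):
  q = 0.54389 * 14.088^0.51684 = 2.134432 L/hr
Step 2 — total lateral flow: Q = 59 * 2.134432 = 125.9315 L/hr
Step 3 — wetted area: A = 59 * 0.42662 * 0.79529 = 20.01791 m^2
Step 4 — application rate: Q/A = 125.9315/20.01791 = 6.2909 mm/hr
Therefore the application rate along the lateral = 6.2909 mm/hr.


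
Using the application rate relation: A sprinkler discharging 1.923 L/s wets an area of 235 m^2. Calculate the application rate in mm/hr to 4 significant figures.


Approach: apply the application rate relation, rate = (Q/A)*3600.
rate = (1.923 / 235) * 3600 = 29.46 mm/hr
Therefore the application rate = 29.46 mm/hr.


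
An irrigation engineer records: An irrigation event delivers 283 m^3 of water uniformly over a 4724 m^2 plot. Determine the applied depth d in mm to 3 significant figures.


Approach: apply depth from volume over area, d = (V/A)*1000.
d = (283 / 4724) * 1000 = 59.9 mm
Therefore the applied depth d = 59.9 mm.


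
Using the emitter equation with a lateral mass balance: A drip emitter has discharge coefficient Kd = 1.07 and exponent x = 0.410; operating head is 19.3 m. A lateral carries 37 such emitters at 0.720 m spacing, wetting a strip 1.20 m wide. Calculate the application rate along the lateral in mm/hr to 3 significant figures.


Approach: apply the emitter equation with a lateral mass balance, q = Kd*h^x; Q = n*q; rate = Q/(n*spacing*width).
Step 1 — single emitter flow (q = Kd*h^x):
  q = 1.07 * 19.3^0.410 = 3.6013 L/hr
Step 2 — total lateral flow: Q = 37 * 3.6013 = 133.25 L/hr
Step 3 — wetted area: A = 37 * 0.720 * 1.20 = 31.968 m^2
Step 4 — application rate: Q/A = 133.25/31.968 = 4.17 mm/hr
Therefore the application rate along the lateral = 4.17 mm/hr.


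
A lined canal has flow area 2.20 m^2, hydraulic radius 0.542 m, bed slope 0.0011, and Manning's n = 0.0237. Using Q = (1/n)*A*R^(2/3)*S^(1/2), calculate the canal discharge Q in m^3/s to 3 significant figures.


Q = (1/0.0237) * 2.20 * 0.542^(2/3) * 0.0011^(1/2) = 2.05 m^3/s
Therefore the canal discharge Q = 2.05 m^3/s.


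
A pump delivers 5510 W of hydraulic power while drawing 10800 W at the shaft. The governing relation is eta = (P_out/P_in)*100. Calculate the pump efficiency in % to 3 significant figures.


eta = (5510 / 10800) * 100 = 51.0 %
Therefore the pump efficiency = 51.0 %.


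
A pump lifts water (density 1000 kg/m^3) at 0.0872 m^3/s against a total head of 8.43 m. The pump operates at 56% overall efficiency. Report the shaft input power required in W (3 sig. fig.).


Approach: apply hydraulic power then efficiency conversion, P = rho*g*Q*H; P_in = P/eta.
Step 1 — hydraulic power (P = rho*g*Q*H):
  P = 1000 * 9.81 * 0.0872 * 8.43 = 7211.3 W
Step 2 — input power: P_in = P/eta = 7211.3 / 0.56 = 12900 W
Therefore the shaft input power required = 12900 W.


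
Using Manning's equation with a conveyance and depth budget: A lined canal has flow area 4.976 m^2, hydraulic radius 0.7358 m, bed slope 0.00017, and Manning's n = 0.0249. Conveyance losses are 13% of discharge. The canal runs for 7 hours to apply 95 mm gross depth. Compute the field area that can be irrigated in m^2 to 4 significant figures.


Approach: apply Manning's equation with a conveyance and depth budget, Q = (1/n)*A*R^(2/3)*S^(1/2); Q_field = Q*(1-loss); Area = Q_field*t/(d/1000).
Step 1 — canal discharge (Manning's equation):
  Q = (1/0.0249) * 4.976 * 0.7358^(2/3) * 0.00017^(1/2) = 2.12363 m^3/s
Step 2 — delivered flow: Q_field = 2.12363*(1 - 13/100) = 1.84756 m^3/s
Step 3 — volume delivered: V = 1.84756 * 7*3600 = 46558.4 m^3
Step 4 — area served: A = V / (depth/1000) = 46558.4 / 0.095 = 490100 m^2
Therefore the field area that can be irrigated = 490100 m^2.


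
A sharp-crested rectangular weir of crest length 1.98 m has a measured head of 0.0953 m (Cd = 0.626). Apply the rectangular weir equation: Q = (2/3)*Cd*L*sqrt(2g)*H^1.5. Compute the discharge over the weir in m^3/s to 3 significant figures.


Q = (2/3)*0.626*1.98*sqrt(2*9.81)*0.0953^1.5 = 0.108 m^3/s
Therefore the discharge over the weir = 0.108 m^3/s.


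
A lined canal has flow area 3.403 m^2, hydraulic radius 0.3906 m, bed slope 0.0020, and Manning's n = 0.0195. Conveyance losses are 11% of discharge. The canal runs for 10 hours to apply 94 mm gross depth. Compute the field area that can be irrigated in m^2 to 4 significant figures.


Approach: apply Manning's equation with a conveyance and depth budget, Q = (1/n)*A*R^(2/3)*S^(1/2); Q_field = Q*(1-loss); Area = Q_field*t/(d/1000).
Step 1 — canal discharge (Manning's equation):
  Q = (1/0.0195) * 3.403 * 0.3906^(2/3) * 0.0020^(1/2) = 4.17027 m^3/s
Step 2 — delivered flow: Q_field = 4.17027*(1 - 11/100) = 3.71154 m^3/s
Step 3 — volume delivered: V = 3.71154 * 10*3600 = 133615 m^3
Step 4 — area served: A = V / (depth/1000) = 133615 / 0.094 = 1421000 m^2
Therefore the field area that can be irrigated = 1421000 m^2.


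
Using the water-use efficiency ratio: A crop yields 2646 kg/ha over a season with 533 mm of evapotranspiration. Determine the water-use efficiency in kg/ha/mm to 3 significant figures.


Approach: apply the water-use efficiency ratio, WUE = yield/ET.
WUE = 2646 / 533 = 4.96 kg/ha/mm
Therefore the water-use efficiency = 4.96 kg/ha/mm.


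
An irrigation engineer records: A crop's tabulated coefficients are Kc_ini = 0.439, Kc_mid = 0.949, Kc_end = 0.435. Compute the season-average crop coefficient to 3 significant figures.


Approach: apply a simple seasonal average, Kc_avg = (Kc_ini + Kc_mid + Kc_end)/3.
Kc_avg = (0.439 + 0.949 + 0.435)/3 = 0.608
Therefore the season-average crop coefficient = 0.608.


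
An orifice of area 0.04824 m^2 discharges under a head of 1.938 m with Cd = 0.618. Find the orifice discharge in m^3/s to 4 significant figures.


Approach: apply the orifice equation, Q = Cd*A*sqrt(2*g*h).
Q = 0.618 * 0.04824 * sqrt(2*9.81*1.938) = 0.1838 m^3/s
Therefore the orifice discharge = 0.1838 m^3/s.


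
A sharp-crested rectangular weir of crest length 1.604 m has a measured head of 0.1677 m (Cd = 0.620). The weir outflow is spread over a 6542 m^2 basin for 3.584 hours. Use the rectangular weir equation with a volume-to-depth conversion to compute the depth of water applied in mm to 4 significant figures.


Approach: apply the rectangular weir equation with a volume-to-depth conversion, Q = (2/3)*Cd*L*sqrt(2g)*H^1.5; d = Q*t/A * 1000.
Step 1 — weir discharge:
  Q = (2/3)*0.620*1.604*sqrt(2*9.81)*0.1677^1.5 = 0.201676 m^3/s
Step 2 — volume: V = 0.201676 * 3.584*3600 = 2602.10 m^3
Step 3 — depth: d = V/A * 1000 = 2602.10/6542 * 1000 = 397.8 mm
Therefore the depth of water applied = 397.8 mm.
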